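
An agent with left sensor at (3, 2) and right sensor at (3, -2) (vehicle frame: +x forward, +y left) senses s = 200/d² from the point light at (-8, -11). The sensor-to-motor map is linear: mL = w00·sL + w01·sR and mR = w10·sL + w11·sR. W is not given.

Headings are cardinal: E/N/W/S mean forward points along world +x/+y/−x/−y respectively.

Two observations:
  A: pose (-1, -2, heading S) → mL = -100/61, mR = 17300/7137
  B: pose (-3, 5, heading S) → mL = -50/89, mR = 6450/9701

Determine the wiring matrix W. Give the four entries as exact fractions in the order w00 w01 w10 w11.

0 -1/2 -1/2 1

obs A: pose=(-1,-2,S) → sL=200/117, sR=200/61, mL=-100/61, mR=17300/7137
obs B: pose=(-3,5,S) → sL=100/109, sR=100/89, mL=-50/89, mR=6450/9701
sensor matrix S = [[200/117, 200/61], [100/109, 100/89]]; det S = -75280000/69236037
solve [mL_A; mL_B] = S·[w00; w01] and [mR_A; mR_B] = S·[w10; w11]:
  w00 = 0, w01 = -1/2, w10 = -1/2, w11 = 1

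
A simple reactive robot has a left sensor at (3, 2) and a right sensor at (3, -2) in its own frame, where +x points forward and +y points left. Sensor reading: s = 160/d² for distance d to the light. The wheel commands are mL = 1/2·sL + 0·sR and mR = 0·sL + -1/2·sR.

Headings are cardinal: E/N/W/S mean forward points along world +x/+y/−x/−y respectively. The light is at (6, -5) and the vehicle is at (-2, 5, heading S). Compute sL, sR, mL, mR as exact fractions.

left sensor world pos  = (0, 2); dL² = 85
right sensor world pos = (-4, 2); dR² = 149
sL = 160/85 = 32/17
sR = 160/149 = 160/149
mL = 1/2·sL + 0·sR = 16/17
mR = 0·sL + -1/2·sR = -80/149

32/17 160/149 16/17 -80/149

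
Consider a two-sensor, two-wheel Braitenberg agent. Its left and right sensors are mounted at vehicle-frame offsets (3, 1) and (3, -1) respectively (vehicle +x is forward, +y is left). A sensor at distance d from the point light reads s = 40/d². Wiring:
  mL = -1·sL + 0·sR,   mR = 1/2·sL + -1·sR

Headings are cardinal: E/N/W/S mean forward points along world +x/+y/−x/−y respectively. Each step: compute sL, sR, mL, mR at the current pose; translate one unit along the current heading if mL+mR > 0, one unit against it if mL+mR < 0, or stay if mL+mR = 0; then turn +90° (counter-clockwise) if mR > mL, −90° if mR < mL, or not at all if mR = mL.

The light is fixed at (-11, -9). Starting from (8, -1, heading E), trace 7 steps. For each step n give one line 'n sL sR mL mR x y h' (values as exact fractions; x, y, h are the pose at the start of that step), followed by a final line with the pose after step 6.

0 8/113 40/533 -8/113 -2388/60229 8 -1 E
1 4/41 20/241 -4/41 -338/9881 7 -1 N
2 40/261 40/289 -40/261 -4660/75429 7 -2 W
3 5/52 2/17 -5/52 -123/1768 8 -2 S
4 8/113 40/533 -8/113 -2388/60229 8 -1 E
5 4/41 20/241 -4/41 -338/9881 7 -1 N
6 40/261 40/289 -40/261 -4660/75429 7 -2 W
final 8 -2 S

n=0: pose=(8,-1,E); sL=8/113, sR=40/533; mL=-8/113, mR=-2388/60229; mL+mR=-6652/60229 → advance -1; mR−mL=1876/60229 → turn +1·90°
n=1: pose=(7,-1,N); sL=4/41, sR=20/241; mL=-4/41, mR=-338/9881; mL+mR=-1302/9881 → advance -1; mR−mL=626/9881 → turn +1·90°
n=2: pose=(7,-2,W); sL=40/261, sR=40/289; mL=-40/261, mR=-4660/75429; mL+mR=-16220/75429 → advance -1; mR−mL=2300/25143 → turn +1·90°
n=3: pose=(8,-2,S); sL=5/52, sR=2/17; mL=-5/52, mR=-123/1768; mL+mR=-293/1768 → advance -1; mR−mL=47/1768 → turn +1·90°
n=4: pose=(8,-1,E); sL=8/113, sR=40/533; mL=-8/113, mR=-2388/60229; mL+mR=-6652/60229 → advance -1; mR−mL=1876/60229 → turn +1·90°
n=5: pose=(7,-1,N); sL=4/41, sR=20/241; mL=-4/41, mR=-338/9881; mL+mR=-1302/9881 → advance -1; mR−mL=626/9881 → turn +1·90°
n=6: pose=(7,-2,W); sL=40/261, sR=40/289; mL=-40/261, mR=-4660/75429; mL+mR=-16220/75429 → advance -1; mR−mL=2300/25143 → turn +1·90°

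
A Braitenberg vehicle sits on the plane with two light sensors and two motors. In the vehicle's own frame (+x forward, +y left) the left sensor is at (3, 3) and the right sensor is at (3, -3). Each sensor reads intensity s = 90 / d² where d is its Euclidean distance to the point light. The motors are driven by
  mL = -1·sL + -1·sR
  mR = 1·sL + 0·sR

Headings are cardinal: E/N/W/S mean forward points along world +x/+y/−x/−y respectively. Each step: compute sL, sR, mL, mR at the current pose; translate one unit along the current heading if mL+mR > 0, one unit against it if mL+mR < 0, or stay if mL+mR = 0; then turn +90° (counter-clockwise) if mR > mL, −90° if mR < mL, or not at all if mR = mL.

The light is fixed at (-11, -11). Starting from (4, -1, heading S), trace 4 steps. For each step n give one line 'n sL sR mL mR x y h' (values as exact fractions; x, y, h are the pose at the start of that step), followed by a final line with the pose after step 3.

n=0: pose=(4,-1,S); sL=90/373, sR=90/193; mL=-50940/71989, mR=90/373; mL+mR=-90/193 → advance -1; mR−mL=68310/71989 → turn +1·90°
n=1: pose=(4,0,E); sL=9/52, sR=45/194; mL=-2043/5044, mR=9/52; mL+mR=-45/194 → advance -1; mR−mL=729/1261 → turn +1·90°
n=2: pose=(3,0,N); sL=90/317, sR=18/97; mL=-14436/30749, mR=90/317; mL+mR=-18/97 → advance -1; mR−mL=23166/30749 → turn +1·90°
n=3: pose=(3,-1,W); sL=9/17, sR=9/29; mL=-414/493, mR=9/17; mL+mR=-9/29 → advance -1; mR−mL=675/493 → turn +1·90°

0 90/373 90/193 -50940/71989 90/373 4 -1 S
1 9/52 45/194 -2043/5044 9/52 4 0 E
2 90/317 18/97 -14436/30749 90/317 3 0 N
3 9/17 9/29 -414/493 9/17 3 -1 W
final 4 -1 S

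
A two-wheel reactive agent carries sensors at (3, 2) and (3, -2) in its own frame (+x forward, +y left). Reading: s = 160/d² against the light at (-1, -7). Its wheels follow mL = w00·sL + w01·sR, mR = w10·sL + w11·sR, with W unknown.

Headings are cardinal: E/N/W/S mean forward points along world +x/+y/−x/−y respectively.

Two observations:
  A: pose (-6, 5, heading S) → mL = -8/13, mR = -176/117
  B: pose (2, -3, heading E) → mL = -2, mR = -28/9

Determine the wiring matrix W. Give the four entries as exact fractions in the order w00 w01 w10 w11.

0 -1/2 -1/2 -1/2

obs A: pose=(-6,5,S) → sL=16/9, sR=16/13, mL=-8/13, mR=-176/117
obs B: pose=(2,-3,E) → sL=20/9, sR=4, mL=-2, mR=-28/9
sensor matrix S = [[16/9, 16/13], [20/9, 4]]; det S = 512/117
solve [mL_A; mL_B] = S·[w00; w01] and [mR_A; mR_B] = S·[w10; w11]:
  w00 = 0, w01 = -1/2, w10 = -1/2, w11 = -1/2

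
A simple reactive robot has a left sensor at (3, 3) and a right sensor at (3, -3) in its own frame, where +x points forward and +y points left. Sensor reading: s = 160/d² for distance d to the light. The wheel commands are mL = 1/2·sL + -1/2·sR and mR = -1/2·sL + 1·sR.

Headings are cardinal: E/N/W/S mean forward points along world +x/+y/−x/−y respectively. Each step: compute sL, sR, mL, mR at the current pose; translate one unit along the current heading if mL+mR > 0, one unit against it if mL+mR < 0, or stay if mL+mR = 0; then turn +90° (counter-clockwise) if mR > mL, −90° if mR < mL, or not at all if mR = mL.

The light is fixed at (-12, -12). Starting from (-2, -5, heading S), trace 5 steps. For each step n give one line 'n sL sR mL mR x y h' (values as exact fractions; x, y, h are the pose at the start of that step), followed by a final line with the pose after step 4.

n=0: pose=(-2,-5,S); sL=32/37, sR=32/13; mL=-384/481, mR=976/481; mL+mR=16/13 → advance +1; mR−mL=1360/481 → turn +1·90°
n=1: pose=(-2,-6,E); sL=16/25, sR=80/89; mL=-288/2225, mR=1288/2225; mL+mR=40/89 → advance +1; mR−mL=1576/2225 → turn +1·90°
n=2: pose=(-1,-6,N); sL=32/29, sR=160/277; mL=2112/8033, mR=208/8033; mL+mR=80/277 → advance +1; mR−mL=-1904/8033 → turn -1·90°
n=3: pose=(-1,-5,E); sL=20/37, sR=40/53; mL=-210/1961, mR=950/1961; mL+mR=20/53 → advance +1; mR−mL=1160/1961 → turn +1·90°
n=4: pose=(0,-5,N); sL=160/181, sR=32/65; mL=2304/11765, mR=592/11765; mL+mR=16/65 → advance +1; mR−mL=-1712/11765 → turn -1·90°

0 32/37 32/13 -384/481 976/481 -2 -5 S
1 16/25 80/89 -288/2225 1288/2225 -2 -6 E
2 32/29 160/277 2112/8033 208/8033 -1 -6 N
3 20/37 40/53 -210/1961 950/1961 -1 -5 E
4 160/181 32/65 2304/11765 592/11765 0 -5 N
final 0 -4 E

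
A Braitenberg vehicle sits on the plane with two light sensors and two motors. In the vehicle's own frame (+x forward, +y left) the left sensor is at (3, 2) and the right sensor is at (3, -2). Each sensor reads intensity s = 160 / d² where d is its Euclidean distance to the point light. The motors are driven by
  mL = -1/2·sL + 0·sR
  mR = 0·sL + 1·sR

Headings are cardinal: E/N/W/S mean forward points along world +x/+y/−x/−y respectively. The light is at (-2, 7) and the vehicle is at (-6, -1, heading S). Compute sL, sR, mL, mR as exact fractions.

32/25 160/157 -16/25 160/157

left sensor world pos  = (-4, -4); dL² = 125
right sensor world pos = (-8, -4); dR² = 157
sL = 160/125 = 32/25
sR = 160/157 = 160/157
mL = -1/2·sL + 0·sR = -16/25
mR = 0·sL + 1·sR = 160/157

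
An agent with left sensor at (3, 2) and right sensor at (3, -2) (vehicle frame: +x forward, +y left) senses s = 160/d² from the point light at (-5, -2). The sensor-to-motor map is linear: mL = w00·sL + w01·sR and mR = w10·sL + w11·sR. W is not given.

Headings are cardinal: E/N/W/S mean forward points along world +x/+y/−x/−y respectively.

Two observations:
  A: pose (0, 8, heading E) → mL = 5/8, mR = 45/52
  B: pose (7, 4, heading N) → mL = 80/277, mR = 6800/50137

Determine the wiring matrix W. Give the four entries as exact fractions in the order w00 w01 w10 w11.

obs A: pose=(0,8,E) → sL=10/13, sR=5/4, mL=5/8, mR=45/52
obs B: pose=(7,4,N) → sL=160/181, sR=160/277, mL=80/277, mR=6800/50137
sensor matrix S = [[10/13, 5/4], [160/181, 160/277]]; det S = -430600/651781
solve [mL_A; mL_B] = S·[w00; w01] and [mR_A; mR_B] = S·[w10; w11]:
  w00 = 0, w01 = 1/2, w10 = -1/2, w11 = 1

0 1/2 -1/2 1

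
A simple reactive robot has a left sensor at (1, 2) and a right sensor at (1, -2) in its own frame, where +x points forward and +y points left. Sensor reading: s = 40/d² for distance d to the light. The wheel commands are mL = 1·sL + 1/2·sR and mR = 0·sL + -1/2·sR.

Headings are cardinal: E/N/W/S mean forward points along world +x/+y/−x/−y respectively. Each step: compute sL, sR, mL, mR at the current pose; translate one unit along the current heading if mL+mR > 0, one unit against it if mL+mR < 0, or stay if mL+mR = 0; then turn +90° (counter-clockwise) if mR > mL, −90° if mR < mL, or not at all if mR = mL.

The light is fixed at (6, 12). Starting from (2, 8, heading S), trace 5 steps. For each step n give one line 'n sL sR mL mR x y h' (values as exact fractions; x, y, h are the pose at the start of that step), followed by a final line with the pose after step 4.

n=0: pose=(2,8,S); sL=40/29, sR=40/61; mL=3020/1769, mR=-20/61; mL+mR=40/29 → advance +1; mR−mL=-3600/1769 → turn -1·90°
n=1: pose=(2,7,W); sL=20/37, sR=20/17; mL=710/629, mR=-10/17; mL+mR=20/37 → advance +1; mR−mL=-1080/629 → turn -1·90°
n=2: pose=(1,7,N); sL=8/13, sR=8/5; mL=92/65, mR=-4/5; mL+mR=8/13 → advance +1; mR−mL=-144/65 → turn -1·90°
n=3: pose=(1,8,E); sL=2, sR=10/13; mL=31/13, mR=-5/13; mL+mR=2 → advance +1; mR−mL=-36/13 → turn -1·90°
n=4: pose=(2,8,S); sL=40/29, sR=40/61; mL=3020/1769, mR=-20/61; mL+mR=40/29 → advance +1; mR−mL=-3600/1769 → turn -1·90°

0 40/29 40/61 3020/1769 -20/61 2 8 S
1 20/37 20/17 710/629 -10/17 2 7 W
2 8/13 8/5 92/65 -4/5 1 7 N
3 2 10/13 31/13 -5/13 1 8 E
4 40/29 40/61 3020/1769 -20/61 2 8 S
final 2 7 W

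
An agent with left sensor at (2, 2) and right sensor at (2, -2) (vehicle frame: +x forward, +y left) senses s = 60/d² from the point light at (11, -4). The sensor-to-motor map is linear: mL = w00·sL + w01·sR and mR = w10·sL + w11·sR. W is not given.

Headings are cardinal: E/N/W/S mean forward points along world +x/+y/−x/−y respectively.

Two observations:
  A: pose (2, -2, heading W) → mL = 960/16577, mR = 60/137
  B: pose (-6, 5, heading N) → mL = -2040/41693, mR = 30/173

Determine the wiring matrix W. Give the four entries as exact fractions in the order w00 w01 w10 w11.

1 -1 0 1

obs A: pose=(2,-2,W) → sL=60/121, sR=60/137, mL=960/16577, mR=60/137
obs B: pose=(-6,5,N) → sL=30/241, sR=30/173, mL=-2040/41693, mR=30/173
sensor matrix S = [[60/121, 60/137], [30/241, 30/173]]; det S = 21751200/691144861
solve [mL_A; mL_B] = S·[w00; w01] and [mR_A; mR_B] = S·[w10; w11]:
  w00 = 1, w01 = -1, w10 = 0, w11 = 1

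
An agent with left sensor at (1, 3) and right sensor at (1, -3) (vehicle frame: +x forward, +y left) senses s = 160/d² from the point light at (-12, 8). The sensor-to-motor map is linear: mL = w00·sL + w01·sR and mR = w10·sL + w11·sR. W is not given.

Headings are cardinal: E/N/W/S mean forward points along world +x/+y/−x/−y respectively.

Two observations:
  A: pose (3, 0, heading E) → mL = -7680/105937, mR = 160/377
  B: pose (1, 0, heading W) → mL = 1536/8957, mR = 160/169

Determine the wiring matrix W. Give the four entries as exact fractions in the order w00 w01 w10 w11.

obs A: pose=(3,0,E) → sL=160/281, sR=160/377, mL=-7680/105937, mR=160/377
obs B: pose=(1,0,W) → sL=32/53, sR=160/169, mL=1536/8957, mR=160/169
sensor matrix S = [[160/281, 160/377], [32/53, 160/169]]; det S = 20643840/72990593
solve [mL_A; mL_B] = S·[w00; w01] and [mR_A; mR_B] = S·[w10; w11]:
  w00 = -1/2, w01 = 1/2, w10 = 0, w11 = 1

-1/2 1/2 0 1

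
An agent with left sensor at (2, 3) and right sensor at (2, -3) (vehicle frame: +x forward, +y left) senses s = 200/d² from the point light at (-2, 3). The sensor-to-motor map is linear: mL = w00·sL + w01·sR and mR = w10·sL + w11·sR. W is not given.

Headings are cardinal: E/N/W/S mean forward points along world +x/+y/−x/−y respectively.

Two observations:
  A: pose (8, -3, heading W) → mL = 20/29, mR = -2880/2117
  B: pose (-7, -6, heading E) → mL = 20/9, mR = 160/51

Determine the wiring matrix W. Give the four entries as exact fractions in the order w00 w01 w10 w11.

1/2 0 1 -1

obs A: pose=(8,-3,W) → sL=40/29, sR=200/73, mL=20/29, mR=-2880/2117
obs B: pose=(-7,-6,E) → sL=40/9, sR=200/153, mL=20/9, mR=160/51
sensor matrix S = [[40/29, 200/73], [40/9, 200/153]]; det S = -1120000/107967
solve [mL_A; mL_B] = S·[w00; w01] and [mR_A; mR_B] = S·[w10; w11]:
  w00 = 1/2, w01 = 0, w10 = 1, w11 = -1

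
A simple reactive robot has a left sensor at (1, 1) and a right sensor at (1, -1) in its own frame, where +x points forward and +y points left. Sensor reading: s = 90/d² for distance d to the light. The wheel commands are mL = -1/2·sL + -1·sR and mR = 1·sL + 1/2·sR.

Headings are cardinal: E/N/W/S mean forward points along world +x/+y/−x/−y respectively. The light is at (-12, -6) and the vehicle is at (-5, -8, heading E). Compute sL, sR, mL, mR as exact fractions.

18/13 90/73 -1827/949 1899/949

left sensor world pos  = (-4, -7); dL² = 65
right sensor world pos = (-4, -9); dR² = 73
sL = 90/65 = 18/13
sR = 90/73 = 90/73
mL = -1/2·sL + -1·sR = -1827/949
mR = 1·sL + 1/2·sR = 1899/949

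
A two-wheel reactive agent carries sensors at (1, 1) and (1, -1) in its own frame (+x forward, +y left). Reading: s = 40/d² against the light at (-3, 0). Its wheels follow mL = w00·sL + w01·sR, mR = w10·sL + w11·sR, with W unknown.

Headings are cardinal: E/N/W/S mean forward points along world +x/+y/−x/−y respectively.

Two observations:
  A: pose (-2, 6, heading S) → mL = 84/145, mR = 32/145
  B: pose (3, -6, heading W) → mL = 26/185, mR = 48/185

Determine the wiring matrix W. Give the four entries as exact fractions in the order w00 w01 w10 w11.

1 -1/2 -1 1

obs A: pose=(-2,6,S) → sL=40/29, sR=8/5, mL=84/145, mR=32/145
obs B: pose=(3,-6,W) → sL=20/37, sR=4/5, mL=26/185, mR=48/185
sensor matrix S = [[40/29, 8/5], [20/37, 4/5]]; det S = 256/1073
solve [mL_A; mL_B] = S·[w00; w01] and [mR_A; mR_B] = S·[w10; w11]:
  w00 = 1, w01 = -1/2, w10 = -1, w11 = 1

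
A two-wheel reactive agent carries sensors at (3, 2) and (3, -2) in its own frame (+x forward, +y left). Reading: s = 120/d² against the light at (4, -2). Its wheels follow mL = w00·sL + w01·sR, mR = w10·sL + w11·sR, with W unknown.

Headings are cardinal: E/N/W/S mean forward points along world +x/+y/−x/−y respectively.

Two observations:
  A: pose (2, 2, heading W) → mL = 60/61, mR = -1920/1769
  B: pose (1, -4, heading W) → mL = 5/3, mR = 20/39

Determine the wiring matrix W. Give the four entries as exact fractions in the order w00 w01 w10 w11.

obs A: pose=(2,2,W) → sL=120/29, sR=120/61, mL=60/61, mR=-1920/1769
obs B: pose=(1,-4,W) → sL=30/13, sR=10/3, mL=5/3, mR=20/39
sensor matrix S = [[120/29, 120/61], [30/13, 10/3]]; det S = 212800/22997
solve [mL_A; mL_B] = S·[w00; w01] and [mR_A; mR_B] = S·[w10; w11]:
  w00 = 0, w01 = 1/2, w10 = -1/2, w11 = 1/2

0 1/2 -1/2 1/2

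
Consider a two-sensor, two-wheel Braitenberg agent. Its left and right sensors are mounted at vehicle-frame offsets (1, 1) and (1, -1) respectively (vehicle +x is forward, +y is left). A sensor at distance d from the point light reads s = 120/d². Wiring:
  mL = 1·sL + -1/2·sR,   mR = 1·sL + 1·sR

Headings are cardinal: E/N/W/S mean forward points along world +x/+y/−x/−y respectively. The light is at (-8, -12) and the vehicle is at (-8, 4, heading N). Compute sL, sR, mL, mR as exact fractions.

12/29 12/29 6/29 24/29

left sensor world pos  = (-9, 5); dL² = 290
right sensor world pos = (-7, 5); dR² = 290
sL = 120/290 = 12/29
sR = 120/290 = 12/29
mL = 1·sL + -1/2·sR = 6/29
mR = 1·sL + 1·sR = 24/29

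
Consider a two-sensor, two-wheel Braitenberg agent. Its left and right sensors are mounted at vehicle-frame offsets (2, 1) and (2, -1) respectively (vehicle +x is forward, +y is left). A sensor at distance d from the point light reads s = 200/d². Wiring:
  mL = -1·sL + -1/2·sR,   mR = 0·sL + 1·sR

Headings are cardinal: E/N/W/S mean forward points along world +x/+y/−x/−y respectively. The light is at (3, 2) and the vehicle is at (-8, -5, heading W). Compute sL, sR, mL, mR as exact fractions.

left sensor world pos  = (-10, -6); dL² = 233
right sensor world pos = (-10, -4); dR² = 205
sL = 200/233 = 200/233
sR = 200/205 = 40/41
mL = -1·sL + -1/2·sR = -12860/9553
mR = 0·sL + 1·sR = 40/41

200/233 40/41 -12860/9553 40/41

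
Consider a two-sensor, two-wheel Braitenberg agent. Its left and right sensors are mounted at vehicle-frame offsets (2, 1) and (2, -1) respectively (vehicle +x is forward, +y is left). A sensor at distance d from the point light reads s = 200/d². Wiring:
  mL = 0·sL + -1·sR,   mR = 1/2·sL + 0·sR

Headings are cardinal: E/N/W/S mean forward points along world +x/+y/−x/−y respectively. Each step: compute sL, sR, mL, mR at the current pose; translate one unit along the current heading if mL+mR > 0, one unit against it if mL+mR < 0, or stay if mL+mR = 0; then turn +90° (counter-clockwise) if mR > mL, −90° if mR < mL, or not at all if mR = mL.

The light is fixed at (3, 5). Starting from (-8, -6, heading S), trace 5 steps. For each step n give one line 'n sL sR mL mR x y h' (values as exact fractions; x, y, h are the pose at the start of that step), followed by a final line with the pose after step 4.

n=0: pose=(-8,-6,S); sL=200/269, sR=200/313; mL=-200/313, mR=100/269; mL+mR=-22500/84197 → advance -1; mR−mL=85100/84197 → turn +1·90°
n=1: pose=(-8,-5,E); sL=100/81, sR=100/101; mL=-100/101, mR=50/81; mL+mR=-3050/8181 → advance -1; mR−mL=13150/8181 → turn +1·90°
n=2: pose=(-9,-5,N); sL=200/233, sR=40/37; mL=-40/37, mR=100/233; mL+mR=-5620/8621 → advance -1; mR−mL=13020/8621 → turn +1·90°
n=3: pose=(-9,-6,W); sL=10/17, sR=25/37; mL=-25/37, mR=5/17; mL+mR=-240/629 → advance -1; mR−mL=610/629 → turn +1·90°
n=4: pose=(-8,-6,S); sL=200/269, sR=200/313; mL=-200/313, mR=100/269; mL+mR=-22500/84197 → advance -1; mR−mL=85100/84197 → turn +1·90°

0 200/269 200/313 -200/313 100/269 -8 -6 S
1 100/81 100/101 -100/101 50/81 -8 -5 E
2 200/233 40/37 -40/37 100/233 -9 -5 N
3 10/17 25/37 -25/37 5/17 -9 -6 W
4 200/269 200/313 -200/313 100/269 -8 -6 S
final -8 -5 E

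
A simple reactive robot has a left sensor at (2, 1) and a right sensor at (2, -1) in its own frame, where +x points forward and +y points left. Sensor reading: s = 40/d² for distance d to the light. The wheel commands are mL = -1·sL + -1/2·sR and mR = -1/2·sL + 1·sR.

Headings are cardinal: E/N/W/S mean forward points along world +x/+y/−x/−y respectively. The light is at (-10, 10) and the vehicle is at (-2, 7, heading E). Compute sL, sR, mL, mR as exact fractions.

5/13 10/29 -210/377 115/754

left sensor world pos  = (0, 8); dL² = 104
right sensor world pos = (0, 6); dR² = 116
sL = 40/104 = 5/13
sR = 40/116 = 10/29
mL = -1·sL + -1/2·sR = -210/377
mR = -1/2·sL + 1·sR = 115/754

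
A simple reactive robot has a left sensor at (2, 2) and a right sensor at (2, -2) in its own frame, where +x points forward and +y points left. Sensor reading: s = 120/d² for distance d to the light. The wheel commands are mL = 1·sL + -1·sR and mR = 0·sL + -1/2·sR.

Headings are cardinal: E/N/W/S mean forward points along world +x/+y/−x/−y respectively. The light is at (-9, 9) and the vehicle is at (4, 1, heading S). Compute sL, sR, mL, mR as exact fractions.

left sensor world pos  = (6, -1); dL² = 325
right sensor world pos = (2, -1); dR² = 221
sL = 120/325 = 24/65
sR = 120/221 = 120/221
mL = 1·sL + -1·sR = -192/1105
mR = 0·sL + -1/2·sR = -60/221

24/65 120/221 -192/1105 -60/221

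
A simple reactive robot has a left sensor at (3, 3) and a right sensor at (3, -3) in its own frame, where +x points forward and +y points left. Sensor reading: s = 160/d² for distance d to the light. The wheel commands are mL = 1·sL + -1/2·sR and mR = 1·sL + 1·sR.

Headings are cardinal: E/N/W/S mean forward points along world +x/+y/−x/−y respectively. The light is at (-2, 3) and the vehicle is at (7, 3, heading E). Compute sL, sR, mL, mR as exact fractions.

160/153 160/153 80/153 320/153

left sensor world pos  = (10, 6); dL² = 153
right sensor world pos = (10, 0); dR² = 153
sL = 160/153 = 160/153
sR = 160/153 = 160/153
mL = 1·sL + -1/2·sR = 80/153
mR = 1·sL + 1·sR = 320/153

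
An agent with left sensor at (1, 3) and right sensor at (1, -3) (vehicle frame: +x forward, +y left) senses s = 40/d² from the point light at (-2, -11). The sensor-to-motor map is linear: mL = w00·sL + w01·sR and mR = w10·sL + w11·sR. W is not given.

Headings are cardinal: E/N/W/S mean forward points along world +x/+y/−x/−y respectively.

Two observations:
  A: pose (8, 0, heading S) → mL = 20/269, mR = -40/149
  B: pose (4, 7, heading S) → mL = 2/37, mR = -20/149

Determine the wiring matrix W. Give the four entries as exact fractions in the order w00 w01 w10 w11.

obs A: pose=(8,0,S) → sL=40/269, sR=40/149, mL=20/269, mR=-40/149
obs B: pose=(4,7,S) → sL=4/37, sR=20/149, mL=2/37, mR=-20/149
sensor matrix S = [[40/269, 40/149], [4/37, 20/149]]; det S = -13440/1482997
solve [mL_A; mL_B] = S·[w00; w01] and [mR_A; mR_B] = S·[w10; w11]:
  w00 = 1/2, w01 = 0, w10 = 0, w11 = -1

1/2 0 0 -1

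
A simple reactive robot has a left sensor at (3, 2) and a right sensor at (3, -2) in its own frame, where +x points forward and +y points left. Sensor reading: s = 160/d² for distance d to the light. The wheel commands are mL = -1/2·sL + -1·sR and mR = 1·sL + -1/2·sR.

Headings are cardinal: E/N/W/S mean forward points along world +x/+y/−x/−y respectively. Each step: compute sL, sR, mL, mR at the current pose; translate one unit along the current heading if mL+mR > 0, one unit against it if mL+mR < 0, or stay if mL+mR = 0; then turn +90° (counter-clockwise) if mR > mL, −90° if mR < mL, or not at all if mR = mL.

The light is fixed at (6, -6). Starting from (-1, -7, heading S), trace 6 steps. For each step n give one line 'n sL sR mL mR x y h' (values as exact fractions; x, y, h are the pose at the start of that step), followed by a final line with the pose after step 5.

n=0: pose=(-1,-7,S); sL=160/41, sR=160/97; mL=-14320/3977, mR=12240/3977; mL+mR=-2080/3977 → advance -1; mR−mL=26560/3977 → turn +1·90°
n=1: pose=(-1,-6,E); sL=8, sR=8; mL=-12, mR=4; mL+mR=-8 → advance -1; mR−mL=16 → turn +1·90°
n=2: pose=(-2,-6,N); sL=160/109, sR=32/9; mL=-4208/981, mR=-304/981; mL+mR=-1504/327 → advance -1; mR−mL=3904/981 → turn +1·90°
n=3: pose=(-2,-7,W); sL=16/13, sR=80/61; mL=-1528/793, mR=456/793; mL+mR=-1072/793 → advance -1; mR−mL=1984/793 → turn +1·90°
n=4: pose=(-1,-7,S); sL=160/41, sR=160/97; mL=-14320/3977, mR=12240/3977; mL+mR=-2080/3977 → advance -1; mR−mL=26560/3977 → turn +1·90°
n=5: pose=(-1,-6,E); sL=8, sR=8; mL=-12, mR=4; mL+mR=-8 → advance -1; mR−mL=16 → turn +1·90°

0 160/41 160/97 -14320/3977 12240/3977 -1 -7 S
1 8 8 -12 4 -1 -6 E
2 160/109 32/9 -4208/981 -304/981 -2 -6 N
3 16/13 80/61 -1528/793 456/793 -2 -7 W
4 160/41 160/97 -14320/3977 12240/3977 -1 -7 S
5 8 8 -12 4 -1 -6 E
final -2 -6 N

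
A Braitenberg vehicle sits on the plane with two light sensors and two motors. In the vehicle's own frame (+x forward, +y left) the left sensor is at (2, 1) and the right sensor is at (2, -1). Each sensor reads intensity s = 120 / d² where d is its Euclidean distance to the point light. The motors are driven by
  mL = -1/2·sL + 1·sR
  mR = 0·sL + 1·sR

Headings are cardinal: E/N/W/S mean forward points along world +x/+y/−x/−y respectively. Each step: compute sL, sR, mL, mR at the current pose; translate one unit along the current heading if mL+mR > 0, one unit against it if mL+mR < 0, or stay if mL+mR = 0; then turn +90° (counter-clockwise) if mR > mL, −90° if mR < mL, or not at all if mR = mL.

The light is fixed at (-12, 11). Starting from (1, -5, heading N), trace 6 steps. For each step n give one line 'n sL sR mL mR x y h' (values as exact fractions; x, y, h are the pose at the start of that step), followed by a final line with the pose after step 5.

n=0: pose=(1,-5,N); sL=6/17, sR=15/49; mL=108/833, mR=15/49; mL+mR=363/833 → advance +1; mR−mL=3/17 → turn +1·90°
n=1: pose=(1,-4,W); sL=120/377, sR=120/317; mL=26220/119509, mR=120/317; mL+mR=71460/119509 → advance +1; mR−mL=60/377 → turn +1·90°
n=2: pose=(0,-4,S); sL=60/229, sR=12/41; mL=1518/9389, mR=12/41; mL+mR=4266/9389 → advance +1; mR−mL=30/229 → turn +1·90°
n=3: pose=(0,-5,E); sL=120/421, sR=24/97; mL=4284/40837, mR=24/97; mL+mR=14388/40837 → advance +1; mR−mL=60/421 → turn +1·90°
n=4: pose=(1,-5,N); sL=6/17, sR=15/49; mL=108/833, mR=15/49; mL+mR=363/833 → advance +1; mR−mL=3/17 → turn +1·90°
n=5: pose=(1,-4,W); sL=120/377, sR=120/317; mL=26220/119509, mR=120/317; mL+mR=71460/119509 → advance +1; mR−mL=60/377 → turn +1·90°

0 6/17 15/49 108/833 15/49 1 -5 N
1 120/377 120/317 26220/119509 120/317 1 -4 W
2 60/229 12/41 1518/9389 12/41 0 -4 S
3 120/421 24/97 4284/40837 24/97 0 -5 E
4 6/17 15/49 108/833 15/49 1 -5 N
5 120/377 120/317 26220/119509 120/317 1 -4 W
final 0 -4 S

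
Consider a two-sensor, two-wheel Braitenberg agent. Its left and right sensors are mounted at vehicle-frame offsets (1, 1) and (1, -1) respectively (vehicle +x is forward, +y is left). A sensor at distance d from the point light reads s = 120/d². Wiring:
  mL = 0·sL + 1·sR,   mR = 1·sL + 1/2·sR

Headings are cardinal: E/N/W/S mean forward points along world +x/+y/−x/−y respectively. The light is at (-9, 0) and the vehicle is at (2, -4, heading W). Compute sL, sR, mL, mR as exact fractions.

left sensor world pos  = (1, -5); dL² = 125
right sensor world pos = (1, -3); dR² = 109
sL = 120/125 = 24/25
sR = 120/109 = 120/109
mL = 0·sL + 1·sR = 120/109
mR = 1·sL + 1/2·sR = 4116/2725

24/25 120/109 120/109 4116/2725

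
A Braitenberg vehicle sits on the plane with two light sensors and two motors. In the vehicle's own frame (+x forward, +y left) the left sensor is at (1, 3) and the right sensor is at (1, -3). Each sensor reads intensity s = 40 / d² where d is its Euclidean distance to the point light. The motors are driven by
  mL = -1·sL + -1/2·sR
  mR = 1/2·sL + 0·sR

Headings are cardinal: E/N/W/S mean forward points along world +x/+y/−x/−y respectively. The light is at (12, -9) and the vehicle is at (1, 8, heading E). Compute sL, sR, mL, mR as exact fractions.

left sensor world pos  = (2, 11); dL² = 500
right sensor world pos = (2, 5); dR² = 296
sL = 40/500 = 2/25
sR = 40/296 = 5/37
mL = -1·sL + -1/2·sR = -273/1850
mR = 1/2·sL + 0·sR = 1/25

2/25 5/37 -273/1850 1/25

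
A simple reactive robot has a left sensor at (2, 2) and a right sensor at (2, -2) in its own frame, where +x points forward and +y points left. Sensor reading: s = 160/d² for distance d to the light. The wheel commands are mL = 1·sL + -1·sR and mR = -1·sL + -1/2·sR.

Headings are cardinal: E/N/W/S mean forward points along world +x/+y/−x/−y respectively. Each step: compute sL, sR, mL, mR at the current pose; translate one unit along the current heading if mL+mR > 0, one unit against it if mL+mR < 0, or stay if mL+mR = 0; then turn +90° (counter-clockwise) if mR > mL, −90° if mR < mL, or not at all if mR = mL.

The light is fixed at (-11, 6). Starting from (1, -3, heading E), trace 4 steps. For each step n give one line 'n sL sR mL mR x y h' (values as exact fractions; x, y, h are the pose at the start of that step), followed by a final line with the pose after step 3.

n=0: pose=(1,-3,E); sL=32/49, sR=160/317; mL=2304/15533, mR=-14064/15533; mL+mR=-240/317 → advance -1; mR−mL=-16368/15533 → turn -1·90°
n=1: pose=(0,-3,S); sL=16/29, sR=80/101; mL=-704/2929, mR=-2776/2929; mL+mR=-120/101 → advance -1; mR−mL=-2072/2929 → turn -1·90°
n=2: pose=(0,-2,W); sL=160/181, sR=160/117; mL=-10240/21177, mR=-33200/21177; mL+mR=-80/39 → advance -1; mR−mL=-22960/21177 → turn -1·90°
n=3: pose=(1,-2,N); sL=20/17, sR=20/29; mL=240/493, mR=-750/493; mL+mR=-30/29 → advance -1; mR−mL=-990/493 → turn -1·90°

0 32/49 160/317 2304/15533 -14064/15533 1 -3 E
1 16/29 80/101 -704/2929 -2776/2929 0 -3 S
2 160/181 160/117 -10240/21177 -33200/21177 0 -2 W
3 20/17 20/29 240/493 -750/493 1 -2 N
final 1 -3 E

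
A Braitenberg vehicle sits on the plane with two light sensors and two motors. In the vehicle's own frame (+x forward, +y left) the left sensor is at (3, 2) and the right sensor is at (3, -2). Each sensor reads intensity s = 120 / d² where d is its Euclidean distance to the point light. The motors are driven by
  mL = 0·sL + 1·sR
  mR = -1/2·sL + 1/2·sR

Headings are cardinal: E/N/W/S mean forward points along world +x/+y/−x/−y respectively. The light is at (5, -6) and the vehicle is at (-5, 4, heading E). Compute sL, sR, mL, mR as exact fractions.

left sensor world pos  = (-2, 6); dL² = 193
right sensor world pos = (-2, 2); dR² = 113
sL = 120/193 = 120/193
sR = 120/113 = 120/113
mL = 0·sL + 1·sR = 120/113
mR = -1/2·sL + 1/2·sR = 4800/21809

120/193 120/113 120/113 4800/21809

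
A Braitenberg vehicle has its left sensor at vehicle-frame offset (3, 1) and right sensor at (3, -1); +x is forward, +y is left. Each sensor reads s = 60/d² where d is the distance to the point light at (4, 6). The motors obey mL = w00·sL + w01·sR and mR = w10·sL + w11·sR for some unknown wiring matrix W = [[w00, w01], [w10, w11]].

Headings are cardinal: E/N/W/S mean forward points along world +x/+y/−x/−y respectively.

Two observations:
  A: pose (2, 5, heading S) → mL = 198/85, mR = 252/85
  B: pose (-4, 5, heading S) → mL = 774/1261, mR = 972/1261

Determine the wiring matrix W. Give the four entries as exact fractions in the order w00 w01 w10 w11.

obs A: pose=(2,5,S) → sL=60/17, sR=12/5, mL=198/85, mR=252/85
obs B: pose=(-4,5,S) → sL=12/13, sR=60/97, mL=774/1261, mR=972/1261
sensor matrix S = [[60/17, 12/5], [12/13, 60/97]]; det S = -3456/107185
solve [mL_A; mL_B] = S·[w00; w01] and [mR_A; mR_B] = S·[w10; w11]:
  w00 = 1, w01 = -1/2, w10 = 1/2, w11 = 1/2

1 -1/2 1/2 1/2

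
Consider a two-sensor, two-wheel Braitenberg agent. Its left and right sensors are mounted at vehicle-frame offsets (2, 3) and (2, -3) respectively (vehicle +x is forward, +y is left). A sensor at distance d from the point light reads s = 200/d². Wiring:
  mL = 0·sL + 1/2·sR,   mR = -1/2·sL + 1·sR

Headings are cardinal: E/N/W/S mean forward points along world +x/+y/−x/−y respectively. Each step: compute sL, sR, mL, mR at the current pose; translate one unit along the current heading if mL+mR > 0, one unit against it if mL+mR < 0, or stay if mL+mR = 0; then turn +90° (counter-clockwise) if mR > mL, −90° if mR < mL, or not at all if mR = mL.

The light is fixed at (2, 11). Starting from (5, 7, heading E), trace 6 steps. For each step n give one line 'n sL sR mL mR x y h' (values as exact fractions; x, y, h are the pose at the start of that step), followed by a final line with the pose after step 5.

n=0: pose=(5,7,E); sL=100/13, sR=100/37; mL=50/37, mR=-550/481; mL+mR=100/481 → advance +1; mR−mL=-1200/481 → turn -1·90°
n=1: pose=(6,7,S); sL=40/17, sR=200/37; mL=100/37, mR=2660/629; mL+mR=4360/629 → advance +1; mR−mL=960/629 → turn +1·90°
n=2: pose=(6,6,E); sL=5, sR=2; mL=1, mR=-1/2; mL+mR=1/2 → advance +1; mR−mL=-3/2 → turn -1·90°
n=3: pose=(7,6,S); sL=200/113, sR=200/53; mL=100/53, mR=17300/5989; mL+mR=28600/5989 → advance +1; mR−mL=6000/5989 → turn +1·90°
n=4: pose=(7,5,E); sL=100/29, sR=20/13; mL=10/13, mR=-70/377; mL+mR=220/377 → advance +1; mR−mL=-360/377 → turn -1·90°
n=5: pose=(8,5,S); sL=40/29, sR=200/73; mL=100/73, mR=4340/2117; mL+mR=7240/2117 → advance +1; mR−mL=1440/2117 → turn +1·90°

0 100/13 100/37 50/37 -550/481 5 7 E
1 40/17 200/37 100/37 2660/629 6 7 S
2 5 2 1 -1/2 6 6 E
3 200/113 200/53 100/53 17300/5989 7 6 S
4 100/29 20/13 10/13 -70/377 7 5 E
5 40/29 200/73 100/73 4340/2117 8 5 S
final 8 4 E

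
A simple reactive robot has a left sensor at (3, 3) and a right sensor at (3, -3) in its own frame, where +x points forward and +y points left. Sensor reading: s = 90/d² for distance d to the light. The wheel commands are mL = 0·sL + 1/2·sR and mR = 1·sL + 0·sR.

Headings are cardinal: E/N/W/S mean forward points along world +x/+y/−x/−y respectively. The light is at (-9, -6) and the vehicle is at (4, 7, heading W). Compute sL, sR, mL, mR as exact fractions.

9/20 45/178 45/356 9/20

left sensor world pos  = (1, 4); dL² = 200
right sensor world pos = (1, 10); dR² = 356
sL = 90/200 = 9/20
sR = 90/356 = 45/178
mL = 0·sL + 1/2·sR = 45/356
mR = 1·sL + 0·sR = 9/20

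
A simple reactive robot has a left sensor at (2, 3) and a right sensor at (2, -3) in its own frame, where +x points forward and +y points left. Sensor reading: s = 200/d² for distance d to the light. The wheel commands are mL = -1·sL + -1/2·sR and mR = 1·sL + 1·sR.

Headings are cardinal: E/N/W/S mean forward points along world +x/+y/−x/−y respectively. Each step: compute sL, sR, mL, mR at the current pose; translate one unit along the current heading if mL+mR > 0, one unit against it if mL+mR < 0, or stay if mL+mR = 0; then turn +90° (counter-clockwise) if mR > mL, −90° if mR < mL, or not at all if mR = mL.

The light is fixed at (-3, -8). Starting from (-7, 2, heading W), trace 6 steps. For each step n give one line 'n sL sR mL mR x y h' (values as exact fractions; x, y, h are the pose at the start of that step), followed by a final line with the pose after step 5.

n=0: pose=(-7,2,W); sL=40/17, sR=40/41; mL=-1980/697, mR=2320/697; mL+mR=20/41 → advance +1; mR−mL=4300/697 → turn +1·90°
n=1: pose=(-8,2,S); sL=50/17, sR=25/16; mL=-2025/544, mR=1225/272; mL+mR=25/32 → advance +1; mR−mL=4475/544 → turn +1·90°
n=2: pose=(-8,1,E); sL=200/153, sR=40/9; mL=-60/17, mR=880/153; mL+mR=20/9 → advance +1; mR−mL=1420/153 → turn +1·90°
n=3: pose=(-7,1,N); sL=20/17, sR=100/61; mL=-2070/1037, mR=2920/1037; mL+mR=50/61 → advance +1; mR−mL=4990/1037 → turn +1·90°
n=4: pose=(-7,2,W); sL=40/17, sR=40/41; mL=-1980/697, mR=2320/697; mL+mR=20/41 → advance +1; mR−mL=4300/697 → turn +1·90°
n=5: pose=(-8,2,S); sL=50/17, sR=25/16; mL=-2025/544, mR=1225/272; mL+mR=25/32 → advance +1; mR−mL=4475/544 → turn +1·90°

0 40/17 40/41 -1980/697 2320/697 -7 2 W
1 50/17 25/16 -2025/544 1225/272 -8 2 S
2 200/153 40/9 -60/17 880/153 -8 1 E
3 20/17 100/61 -2070/1037 2920/1037 -7 1 N
4 40/17 40/41 -1980/697 2320/697 -7 2 W
5 50/17 25/16 -2025/544 1225/272 -8 2 S
final -8 1 E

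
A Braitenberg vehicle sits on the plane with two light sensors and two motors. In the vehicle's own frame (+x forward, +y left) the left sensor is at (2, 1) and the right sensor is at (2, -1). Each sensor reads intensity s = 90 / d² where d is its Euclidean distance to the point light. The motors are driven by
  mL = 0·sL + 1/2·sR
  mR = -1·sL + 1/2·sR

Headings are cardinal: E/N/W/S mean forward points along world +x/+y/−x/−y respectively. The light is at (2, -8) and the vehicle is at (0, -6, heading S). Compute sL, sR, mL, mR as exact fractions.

90 10 5 -85

left sensor world pos  = (1, -8); dL² = 1
right sensor world pos = (-1, -8); dR² = 9
sL = 90/1 = 90
sR = 90/9 = 10
mL = 0·sL + 1/2·sR = 5
mR = -1·sL + 1/2·sR = -85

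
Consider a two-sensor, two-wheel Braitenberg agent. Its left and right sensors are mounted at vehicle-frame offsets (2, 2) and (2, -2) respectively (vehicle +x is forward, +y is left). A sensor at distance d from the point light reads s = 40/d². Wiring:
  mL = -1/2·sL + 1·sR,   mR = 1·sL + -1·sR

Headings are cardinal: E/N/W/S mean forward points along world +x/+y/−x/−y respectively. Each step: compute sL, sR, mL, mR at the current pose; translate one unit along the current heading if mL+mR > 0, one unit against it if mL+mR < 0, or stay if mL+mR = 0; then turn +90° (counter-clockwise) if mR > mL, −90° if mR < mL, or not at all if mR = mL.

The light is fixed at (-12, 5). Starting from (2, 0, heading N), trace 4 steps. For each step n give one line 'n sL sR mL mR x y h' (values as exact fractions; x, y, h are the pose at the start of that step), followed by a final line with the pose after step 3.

n=0: pose=(2,0,N); sL=40/153, sR=8/53; mL=164/8109, mR=896/8109; mL+mR=20/153 → advance +1; mR−mL=244/2703 → turn +1·90°
n=1: pose=(2,1,W); sL=2/9, sR=10/37; mL=53/333, mR=-16/333; mL+mR=1/9 → advance +1; mR−mL=-23/111 → turn -1·90°
n=2: pose=(1,1,N); sL=8/25, sR=40/229; mL=84/5725, mR=832/5725; mL+mR=4/25 → advance +1; mR−mL=748/5725 → turn +1·90°
n=3: pose=(1,2,W); sL=20/73, sR=20/61; mL=850/4453, mR=-240/4453; mL+mR=10/73 → advance +1; mR−mL=-1090/4453 → turn -1·90°

0 40/153 8/53 164/8109 896/8109 2 0 N
1 2/9 10/37 53/333 -16/333 2 1 W
2 8/25 40/229 84/5725 832/5725 1 1 N
3 20/73 20/61 850/4453 -240/4453 1 2 W
final 0 2 N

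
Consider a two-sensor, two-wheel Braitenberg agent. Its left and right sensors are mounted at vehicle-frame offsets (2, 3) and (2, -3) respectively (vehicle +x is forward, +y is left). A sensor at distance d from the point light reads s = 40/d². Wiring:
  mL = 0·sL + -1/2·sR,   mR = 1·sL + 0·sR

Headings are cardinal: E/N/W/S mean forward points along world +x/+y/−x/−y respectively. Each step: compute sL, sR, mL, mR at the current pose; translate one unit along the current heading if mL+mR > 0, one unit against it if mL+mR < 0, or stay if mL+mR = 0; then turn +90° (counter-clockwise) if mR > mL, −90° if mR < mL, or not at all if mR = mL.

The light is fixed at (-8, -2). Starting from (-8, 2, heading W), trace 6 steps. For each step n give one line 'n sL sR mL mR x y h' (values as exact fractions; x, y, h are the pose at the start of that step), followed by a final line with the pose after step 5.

n=0: pose=(-8,2,W); sL=8, sR=40/53; mL=-20/53, mR=8; mL+mR=404/53 → advance +1; mR−mL=444/53 → turn +1·90°
n=1: pose=(-9,2,S); sL=5, sR=2; mL=-1, mR=5; mL+mR=4 → advance +1; mR−mL=6 → turn +1·90°
n=2: pose=(-9,1,E); sL=40/37, sR=40; mL=-20, mR=40/37; mL+mR=-700/37 → advance -1; mR−mL=780/37 → turn +1·90°
n=3: pose=(-10,1,N); sL=4/5, sR=20/13; mL=-10/13, mR=4/5; mL+mR=2/65 → advance +1; mR−mL=102/65 → turn +1·90°
n=4: pose=(-10,2,W); sL=40/17, sR=8/13; mL=-4/13, mR=40/17; mL+mR=452/221 → advance +1; mR−mL=588/221 → turn +1·90°
n=5: pose=(-11,2,S); sL=10, sR=1; mL=-1/2, mR=10; mL+mR=19/2 → advance +1; mR−mL=21/2 → turn +1·90°

0 8 40/53 -20/53 8 -8 2 W
1 5 2 -1 5 -9 2 S
2 40/37 40 -20 40/37 -9 1 E
3 4/5 20/13 -10/13 4/5 -10 1 N
4 40/17 8/13 -4/13 40/17 -10 2 W
5 10 1 -1/2 10 -11 2 S
final -11 1 E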